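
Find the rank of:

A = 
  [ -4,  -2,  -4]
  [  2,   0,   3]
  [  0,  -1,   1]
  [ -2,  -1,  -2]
rank(A) = 2

Row reduce:
R2 → R2 + (1/2)·R1
R4 → R4 - (1/2)·R1
R3 → R3 - (1)·R2
REF = 
  [ -4,  -2,  -4]
  [  0,  -1,   1]
  [  0,   0,   0]
  [  0,   0,   0]
Pivot columns: 1, 2 → 2 pivots.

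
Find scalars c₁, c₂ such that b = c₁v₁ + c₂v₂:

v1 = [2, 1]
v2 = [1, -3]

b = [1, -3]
c1 = 0, c2 = 1

b = 0·v1 + 1·v2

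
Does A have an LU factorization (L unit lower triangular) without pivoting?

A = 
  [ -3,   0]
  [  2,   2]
Yes.
A[1,1] = -3 ≠ 0, so Gaussian elimination proceeds without a row swap: multiplier ℓ₂₁ = (2)/(-3) = -2/3, and U[2,2] = 2 - (-2/3)(0) = 2.
L = 
  [   1,    0]
  [-2/3,    1]
U = 
  [ -3,   0]
  [  0,   2]
Check row 2 of LU: [(-2/3)(-3), (-2/3)(0) + 2] = [2, 2] = row 2 of A ✓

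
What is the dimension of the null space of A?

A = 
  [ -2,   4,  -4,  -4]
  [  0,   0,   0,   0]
nullity(A) = 3

Row reduce:
(no row operations needed)
REF = 
  [ -2,   4,  -4,  -4]
  [  0,   0,   0,   0]
Pivot columns: 1 → 1 pivot.
rank(A) = 1, so nullity(A) = 4 - 1 = 3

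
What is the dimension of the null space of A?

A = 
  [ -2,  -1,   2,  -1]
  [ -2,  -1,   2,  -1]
nullity(A) = 3

Row reduce:
R2 → R2 - (1)·R1
REF = 
  [ -2,  -1,   2,  -1]
  [  0,   0,   0,   0]
Pivot columns: 1 → 1 pivot.
rank(A) = 1, so nullity(A) = 4 - 1 = 3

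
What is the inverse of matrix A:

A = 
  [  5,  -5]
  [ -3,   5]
det(A) = (5)(5) - (-5)(-3) = 10
For a 2×2 matrix, A⁻¹ = (1/det(A)) · [[d, -b], [-c, a]]
    = (1/10) · [[5, 5], [3, 5]]

A⁻¹ = 
  [ 1/2,  1/2]
  [3/10,  1/2]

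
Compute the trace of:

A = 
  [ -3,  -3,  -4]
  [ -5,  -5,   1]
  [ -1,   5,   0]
-8

tr(A) = -3 + -5 + 0 = -8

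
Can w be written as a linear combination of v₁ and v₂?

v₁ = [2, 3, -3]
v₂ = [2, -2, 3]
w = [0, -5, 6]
Yes

Form the augmented matrix and row-reduce:
[v₁|v₂|w] = 
  [  2,   2,   0]
  [  3,  -2,  -5]
  [ -3,   3,   6]
R2 → R2 - (3/2)·R1
R3 → R3 + (3/2)·R1
R3 → R3 + (6/5)·R2
REF = 
  [  2,   2,   0]
  [  0,  -5,  -5]
  [  0,   0,   0]

No row of the form [0 0 | nonzero], so the system is consistent. Back-substitution gives c₁ = -1, c₂ = 1: w = (-1)·v₁ + (1)·v₂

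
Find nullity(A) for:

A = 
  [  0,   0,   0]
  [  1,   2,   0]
nullity(A) = 2

Row reduce:
Swap R1 ↔ R2
REF = 
  [  1,   2,   0]
  [  0,   0,   0]
Pivot columns: 1 → 1 pivot.
rank(A) = 1, so nullity(A) = 3 - 1 = 2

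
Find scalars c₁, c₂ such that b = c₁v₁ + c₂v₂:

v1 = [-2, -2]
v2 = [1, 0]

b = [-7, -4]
c1 = 2, c2 = -3

b = 2·v1 + -3·v2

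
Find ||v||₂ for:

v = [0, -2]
2

||v||₂ = √((0)² + (-2)²) = √4 = 2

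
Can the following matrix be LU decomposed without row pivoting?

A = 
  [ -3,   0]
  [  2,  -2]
Yes.
A[1,1] = -3 ≠ 0, so Gaussian elimination proceeds without a row swap: multiplier ℓ₂₁ = (2)/(-3) = -2/3, and U[2,2] = -2 - (-2/3)(0) = -2.
L = 
  [   1,    0]
  [-2/3,    1]
U = 
  [ -3,   0]
  [  0,  -2]
Check row 2 of LU: [(-2/3)(-3), (-2/3)(0) + (-2)] = [2, -2] = row 2 of A ✓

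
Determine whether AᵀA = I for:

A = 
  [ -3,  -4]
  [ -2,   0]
No

AᵀA = 
  [ 13,  12]
  [ 12,  16]
≠ I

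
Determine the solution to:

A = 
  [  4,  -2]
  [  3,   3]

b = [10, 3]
x = [2, -1]

Row reduce the augmented matrix [A|b]:
R2 → R2 - (3/4)·R1
REF = 
  [   4,   -2,   10]
  [   0,  9/2, -9/2]

Back-substitution:
x₂ = (-9/2) / (9/2) = -1
x₁ = (10 - (-2)(-1)) / 4 = 2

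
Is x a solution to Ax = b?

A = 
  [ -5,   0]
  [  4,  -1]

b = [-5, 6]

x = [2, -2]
No

Ax = [-10, 10] ≠ b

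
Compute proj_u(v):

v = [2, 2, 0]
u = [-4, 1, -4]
proj_u(v) = [8/11, -2/11, 8/11]

v·u = (2)(-4) + (2)(1) + (0)(-4) = -6
u·u = (-4)² + (1)² + (-4)² = 33
proj_u(v) = (v·u / u·u) × u = (-6/33) × u = (-2/11) × u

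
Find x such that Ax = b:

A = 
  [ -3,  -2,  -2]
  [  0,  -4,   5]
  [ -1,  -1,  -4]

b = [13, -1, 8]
Row reduce the augmented matrix [A|b]:
R3 → R3 - (1/3)·R1
R3 → R3 - (1/12)·R2
REF = 
  [   -3,    -2,    -2,    13]
  [    0,    -4,     5,    -1]
  [    0,     0, -15/4,  15/4]

Back-substitution:
x₃ = (15/4) / (-15/4) = -1
x₂ = (-1 - (5)(-1)) / (-4) = -1
x₁ = (13 - (-2)(-1) - (-2)(-1)) / (-3) = -3

x = [-3, -1, -1]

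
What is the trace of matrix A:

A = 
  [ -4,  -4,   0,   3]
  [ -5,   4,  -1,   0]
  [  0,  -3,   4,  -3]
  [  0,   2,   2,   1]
5

tr(A) = -4 + 4 + 4 + 1 = 5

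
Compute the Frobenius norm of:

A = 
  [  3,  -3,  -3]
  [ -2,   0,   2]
||A||_F = 5.916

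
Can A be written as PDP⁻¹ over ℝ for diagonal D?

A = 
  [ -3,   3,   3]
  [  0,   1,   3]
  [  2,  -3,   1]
No

Characteristic polynomial: det(λI - A) = λ³ + λ² - 2λ + 18
By the rational root theorem any rational root is an integer dividing 18; none of those is a root, so p(λ) has no rational roots and hence (being an irreducible cubic) no repeated roots.
Discriminant of the cubic: Δ = -9432
Δ < 0 ⇒ one real eigenvalue and a complex-conjugate pair: λ ≈ -3.281, 1.141 + 2.046i, 1.141 - 2.046i
Has complex eigenvalues (not diagonalizable over ℝ).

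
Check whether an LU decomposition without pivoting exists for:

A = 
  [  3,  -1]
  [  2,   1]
Yes.
A[1,1] = 3 ≠ 0, so Gaussian elimination proceeds without a row swap: multiplier ℓ₂₁ = (2)/(3) = 2/3, and U[2,2] = 1 - (2/3)(-1) = 5/3.
L = 
  [  1,   0]
  [2/3,   1]
U = 
  [  3,  -1]
  [  0, 5/3]
Check row 2 of LU: [(2/3)(3), (2/3)(-1) + (5/3)] = [2, 1] = row 2 of A ✓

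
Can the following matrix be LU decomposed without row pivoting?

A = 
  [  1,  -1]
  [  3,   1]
Yes.
A[1,1] = 1 ≠ 0, so Gaussian elimination proceeds without a row swap: multiplier ℓ₂₁ = (3)/(1) = 3, and U[2,2] = 1 - (3)(-1) = 4.
L = 
  [  1,   0]
  [  3,   1]
U = 
  [  1,  -1]
  [  0,   4]
Check row 2 of LU: [(3)(1), (3)(-1) + 4] = [3, 1] = row 2 of A ✓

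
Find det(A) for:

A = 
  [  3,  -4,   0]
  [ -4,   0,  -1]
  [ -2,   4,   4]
-60

Cofactor expansion along row 1:
det(A) = (3)·((0)(4) - (-1)(4)) - (-4)·((-4)(4) - (-1)(-2)) + (0)·((-4)(4) - (0)(-2))
  = (3)(4) - (-4)(-18) + (0)(-16)
  = -60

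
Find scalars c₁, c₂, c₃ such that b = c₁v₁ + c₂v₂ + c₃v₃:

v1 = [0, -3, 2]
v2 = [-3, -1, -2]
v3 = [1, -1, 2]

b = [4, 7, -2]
c1 = -1, c2 = -2, c3 = -2

b = -1·v1 + -2·v2 + -2·v3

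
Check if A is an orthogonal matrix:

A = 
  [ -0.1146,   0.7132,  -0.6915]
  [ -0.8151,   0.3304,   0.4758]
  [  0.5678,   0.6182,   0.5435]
Yes

AᵀA = 
  [  0.9999,   0,   0]
  [  0,   1,   0]
  [  0,   0,   1]
≈ I (equal to I up to the 4-dp rounding of the entries)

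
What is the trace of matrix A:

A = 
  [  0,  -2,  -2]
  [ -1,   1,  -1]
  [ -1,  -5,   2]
3

tr(A) = 0 + 1 + 2 = 3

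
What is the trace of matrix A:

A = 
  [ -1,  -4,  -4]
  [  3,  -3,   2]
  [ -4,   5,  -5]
-9

tr(A) = -1 + -3 + -5 = -9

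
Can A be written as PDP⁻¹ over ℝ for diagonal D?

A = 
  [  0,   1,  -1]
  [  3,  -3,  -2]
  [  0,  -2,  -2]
Yes

Characteristic polynomial: det(λI - A) = λ³ + 5λ² - λ - 12
By the rational root theorem any rational root is an integer dividing 12; none of those is a root, so p(λ) has no rational roots and hence (being an irreducible cubic) no repeated roots.
Discriminant of the cubic: Δ = 3221
Δ > 0 ⇒ three distinct real eigenvalues: λ ≈ -4.662, -1.782, 1.444
Three distinct real eigenvalues, so A has 3 independent eigenvectors.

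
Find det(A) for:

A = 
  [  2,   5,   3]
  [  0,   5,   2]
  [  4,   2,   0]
-28

Cofactor expansion along row 1:
det(A) = (2)·((5)(0) - (2)(2)) - (5)·((0)(0) - (2)(4)) + (3)·((0)(2) - (5)(4))
  = (2)(-4) - (5)(-8) + (3)(-20)
  = -28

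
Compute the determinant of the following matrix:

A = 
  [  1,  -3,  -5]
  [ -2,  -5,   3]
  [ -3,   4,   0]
Cofactor expansion along row 1:
det(A) = (1)·((-5)(0) - (3)(4)) - (-3)·((-2)(0) - (3)(-3)) + (-5)·((-2)(4) - (-5)(-3))
  = (1)(-12) - (-3)(9) + (-5)(-23)
  = 130

det(A) = 130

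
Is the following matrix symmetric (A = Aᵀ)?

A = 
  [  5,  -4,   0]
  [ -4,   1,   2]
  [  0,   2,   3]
Yes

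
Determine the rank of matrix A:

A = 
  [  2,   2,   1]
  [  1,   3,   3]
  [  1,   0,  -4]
rank(A) = 3

Row reduce:
R2 → R2 - (1/2)·R1
R3 → R3 - (1/2)·R1
R3 → R3 + (1/2)·R2
REF = 
  [    2,     2,     1]
  [    0,     2,   5/2]
  [    0,     0, -13/4]
Pivot columns: 1, 2, 3 → 3 pivots.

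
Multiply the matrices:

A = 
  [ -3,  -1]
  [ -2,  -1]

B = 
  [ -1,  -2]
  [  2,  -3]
AB = 
  [  1,   9]
  [  0,   7]

A is 2×2 and B is 2×2, so AB is 2×2. Each entry is (row of A)·(column of B):
AB[1,1] = (-3)(-1) + (-1)(2) = 1
AB[1,2] = (-3)(-2) + (-1)(-3) = 9
AB[2,1] = (-2)(-1) + (-1)(2) = 0
AB[2,2] = (-2)(-2) + (-1)(-3) = 7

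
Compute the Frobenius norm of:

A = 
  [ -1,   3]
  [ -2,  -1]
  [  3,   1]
||A||_F = 5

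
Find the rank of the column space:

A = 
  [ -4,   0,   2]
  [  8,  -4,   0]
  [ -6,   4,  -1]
Row reduce:
R2 → R2 + (2)·R1
R3 → R3 - (3/2)·R1
R3 → R3 + (1)·R2
REF = 
  [ -4,   0,   2]
  [  0,  -4,   4]
  [  0,   0,   0]
Pivot columns: 1, 2 → 2 pivots.
dim(Col(A)) = number of pivot columns = 2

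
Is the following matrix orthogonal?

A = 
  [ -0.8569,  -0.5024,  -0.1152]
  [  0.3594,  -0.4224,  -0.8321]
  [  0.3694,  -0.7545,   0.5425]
Yes

AᵀA = 
  [  0.9999,   0,   0.0001]
  [  0,   1.0001,   0]
  [  0.0001,   0,   1]
≈ I (equal to I up to the 4-dp rounding of the entries)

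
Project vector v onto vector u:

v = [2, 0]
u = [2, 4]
v·u = (2)(2) + (0)(4) = 4
u·u = (2)² + (4)² = 20
proj_u(v) = (v·u / u·u) × u = (4/20) × u = (1/5) × u

proj_u(v) = [2/5, 4/5]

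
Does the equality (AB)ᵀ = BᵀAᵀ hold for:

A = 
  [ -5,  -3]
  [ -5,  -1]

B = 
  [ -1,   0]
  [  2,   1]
Yes

(AB)ᵀ = 
  [ -1,   3]
  [ -3,  -1]

BᵀAᵀ = 
  [ -1,   3]
  [ -3,  -1]

Both sides are equal — this is the standard identity (AB)ᵀ = BᵀAᵀ, which holds for all A, B.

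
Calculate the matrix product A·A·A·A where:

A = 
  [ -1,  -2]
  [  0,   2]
A² = A·A:
A²[1,1] = (-1)(-1) + (-2)(0) = 1
A²[1,2] = (-1)(-2) + (-2)(2) = -2
A²[2,1] = (0)(-1) + (2)(0) = 0
A²[2,2] = (0)(-2) + (2)(2) = 4
A² = 
  [  1,  -2]
  [  0,   4]

A^3 = A^2·A:
A^3[1,1] = (1)(-1) + (-2)(0) = -1
A^3[1,2] = (1)(-2) + (-2)(2) = -6
A^3[2,1] = (0)(-1) + (4)(0) = 0
A^3[2,2] = (0)(-2) + (4)(2) = 8
A^3 = 
  [ -1,  -6]
  [  0,   8]

A^4 = A^3·A:
A^4[1,1] = (-1)(-1) + (-6)(0) = 1
A^4[1,2] = (-1)(-2) + (-6)(2) = -10
A^4[2,1] = (0)(-1) + (8)(0) = 0
A^4[2,2] = (0)(-2) + (8)(2) = 16
A^4 = 
  [  1, -10]
  [  0,  16]

Therefore
A^4 = 
  [  1, -10]
  [  0,  16]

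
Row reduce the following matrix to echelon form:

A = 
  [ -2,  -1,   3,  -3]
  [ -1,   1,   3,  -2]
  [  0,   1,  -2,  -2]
Row operations:
R2 → R2 - (1/2)·R1
R3 → R3 - (2/3)·R2

Resulting echelon form:
REF = 
  [  -2,   -1,    3,   -3]
  [   0,  3/2,  3/2, -1/2]
  [   0,    0,   -3, -5/3]

Rank = 3 (number of non-zero pivot rows).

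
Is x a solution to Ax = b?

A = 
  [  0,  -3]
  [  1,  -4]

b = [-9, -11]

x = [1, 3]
Yes

Ax = [-9, -11] = b ✓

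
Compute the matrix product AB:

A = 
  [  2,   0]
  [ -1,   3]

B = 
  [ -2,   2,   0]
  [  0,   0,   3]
AB = 
  [ -4,   4,   0]
  [  2,  -2,   9]

A is 2×2 and B is 2×3, so AB is 2×3. Each entry is (row of A)·(column of B):
AB[1,1] = (2)(-2) + (0)(0) = -4
AB[1,2] = (2)(2) + (0)(0) = 4
AB[1,3] = (2)(0) + (0)(3) = 0
AB[2,1] = (-1)(-2) + (3)(0) = 2
AB[2,2] = (-1)(2) + (3)(0) = -2
AB[2,3] = (-1)(0) + (3)(3) = 9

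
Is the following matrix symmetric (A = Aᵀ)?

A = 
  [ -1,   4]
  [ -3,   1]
No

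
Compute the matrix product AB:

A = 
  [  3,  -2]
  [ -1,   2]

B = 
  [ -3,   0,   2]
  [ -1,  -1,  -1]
A is 2×2 and B is 2×3, so AB is 2×3. Each entry is (row of A)·(column of B):
AB[1,1] = (3)(-3) + (-2)(-1) = -7
AB[1,2] = (3)(0) + (-2)(-1) = 2
AB[1,3] = (3)(2) + (-2)(-1) = 8
AB[2,1] = (-1)(-3) + (2)(-1) = 1
AB[2,2] = (-1)(0) + (2)(-1) = -2
AB[2,3] = (-1)(2) + (2)(-1) = -4

AB = 
  [ -7,   2,   8]
  [  1,  -2,  -4]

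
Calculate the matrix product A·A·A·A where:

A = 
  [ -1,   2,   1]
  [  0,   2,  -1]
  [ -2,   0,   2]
A^4 = 
  [  7,  10,  -9]
  [ 14,  36, -26]
  [-10, -28,  22]

A² = A·A:
A²[1,1] = (-1)(-1) + (2)(0) + (1)(-2) = -1
A²[1,2] = (-1)(2) + (2)(2) + (1)(0) = 2
A²[1,3] = (-1)(1) + (2)(-1) + (1)(2) = -1
A²[2,1] = (0)(-1) + (2)(0) + (-1)(-2) = 2
A²[2,2] = (0)(2) + (2)(2) + (-1)(0) = 4
A²[2,3] = (0)(1) + (2)(-1) + (-1)(2) = -4
A²[3,1] = (-2)(-1) + (0)(0) + (2)(-2) = -2
A²[3,2] = (-2)(2) + (0)(2) + (2)(0) = -4
A²[3,3] = (-2)(1) + (0)(-1) + (2)(2) = 2
A² = 
  [ -1,   2,  -1]
  [  2,   4,  -4]
  [ -2,  -4,   2]

A^3 = A^2·A:
A^3[1,1] = (-1)(-1) + (2)(0) + (-1)(-2) = 3
A^3[1,2] = (-1)(2) + (2)(2) + (-1)(0) = 2
A^3[1,3] = (-1)(1) + (2)(-1) + (-1)(2) = -5
A^3[2,1] = (2)(-1) + (4)(0) + (-4)(-2) = 6
A^3[2,2] = (2)(2) + (4)(2) + (-4)(0) = 12
A^3[2,3] = (2)(1) + (4)(-1) + (-4)(2) = -10
A^3[3,1] = (-2)(-1) + (-4)(0) + (2)(-2) = -2
A^3[3,2] = (-2)(2) + (-4)(2) + (2)(0) = -12
A^3[3,3] = (-2)(1) + (-4)(-1) + (2)(2) = 6
A^3 = 
  [  3,   2,  -5]
  [  6,  12, -10]
  [ -2, -12,   6]

A^4 = A^3·A:
A^4[1,1] = (3)(-1) + (2)(0) + (-5)(-2) = 7
A^4[1,2] = (3)(2) + (2)(2) + (-5)(0) = 10
A^4[1,3] = (3)(1) + (2)(-1) + (-5)(2) = -9
A^4[2,1] = (6)(-1) + (12)(0) + (-10)(-2) = 14
A^4[2,2] = (6)(2) + (12)(2) + (-10)(0) = 36
A^4[2,3] = (6)(1) + (12)(-1) + (-10)(2) = -26
A^4[3,1] = (-2)(-1) + (-12)(0) + (6)(-2) = -10
A^4[3,2] = (-2)(2) + (-12)(2) + (6)(0) = -28
A^4[3,3] = (-2)(1) + (-12)(-1) + (6)(2) = 22
A^4 = 
  [  7,  10,  -9]
  [ 14,  36, -26]
  [-10, -28,  22]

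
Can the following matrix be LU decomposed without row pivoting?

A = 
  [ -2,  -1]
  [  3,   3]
Yes.
A[1,1] = -2 ≠ 0, so Gaussian elimination proceeds without a row swap: multiplier ℓ₂₁ = (3)/(-2) = -3/2, and U[2,2] = 3 - (-3/2)(-1) = 3/2.
L = 
  [   1,    0]
  [-3/2,    1]
U = 
  [ -2,  -1]
  [  0, 3/2]
Check row 2 of LU: [(-3/2)(-2), (-3/2)(-1) + (3/2)] = [3, 3] = row 2 of A ✓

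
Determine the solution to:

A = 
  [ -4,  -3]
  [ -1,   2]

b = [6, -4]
x = [0, -2]

Row reduce the augmented matrix [A|b]:
R2 → R2 - (1/4)·R1
REF = 
  [   -4,    -3,     6]
  [    0,  11/4, -11/2]

Back-substitution:
x₂ = (-11/2) / (11/4) = -2
x₁ = (6 - (-3)(-2)) / (-4) = 0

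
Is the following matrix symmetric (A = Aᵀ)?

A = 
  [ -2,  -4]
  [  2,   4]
No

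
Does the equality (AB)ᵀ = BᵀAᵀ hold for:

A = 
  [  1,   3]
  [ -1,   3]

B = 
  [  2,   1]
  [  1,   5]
Yes

(AB)ᵀ = 
  [  5,   1]
  [ 16,  14]

BᵀAᵀ = 
  [  5,   1]
  [ 16,  14]

Both sides are equal — this is the standard identity (AB)ᵀ = BᵀAᵀ, which holds for all A, B.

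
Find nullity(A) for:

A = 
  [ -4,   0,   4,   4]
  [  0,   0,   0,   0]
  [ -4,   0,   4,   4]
nullity(A) = 3

Row reduce:
R3 → R3 - (1)·R1
REF = 
  [ -4,   0,   4,   4]
  [  0,   0,   0,   0]
  [  0,   0,   0,   0]
Pivot columns: 1 → 1 pivot.
rank(A) = 1, so nullity(A) = 4 - 1 = 3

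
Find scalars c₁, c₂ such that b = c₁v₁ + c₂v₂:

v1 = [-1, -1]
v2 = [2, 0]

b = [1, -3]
c1 = 3, c2 = 2

b = 3·v1 + 2·v2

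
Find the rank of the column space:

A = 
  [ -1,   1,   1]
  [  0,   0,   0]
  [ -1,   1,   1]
Row reduce:
R3 → R3 - (1)·R1
REF = 
  [ -1,   1,   1]
  [  0,   0,   0]
  [  0,   0,   0]
Pivot columns: 1 → 1 pivot.
dim(Col(A)) = number of pivot columns = 1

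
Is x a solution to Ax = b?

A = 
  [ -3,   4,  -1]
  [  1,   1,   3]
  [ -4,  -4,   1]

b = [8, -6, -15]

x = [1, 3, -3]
No

Ax = [12, -5, -19] ≠ b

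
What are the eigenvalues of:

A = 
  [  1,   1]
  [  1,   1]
λ = 2, 0

tr(A) = 2, det(A) = 0
Characteristic polynomial: λ² - tr(A)λ + det(A) = λ² - 2λ
λ² - 2λ = λ(λ - 2)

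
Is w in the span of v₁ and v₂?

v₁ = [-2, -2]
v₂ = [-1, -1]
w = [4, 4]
Yes

Form the augmented matrix and row-reduce:
[v₁|v₂|w] = 
  [ -2,  -1,   4]
  [ -2,  -1,   4]
R2 → R2 - (1)·R1
REF = 
  [ -2,  -1,   4]
  [  0,   0,   0]

No row of the form [0 0 | nonzero], so the system is consistent. Back-substitution gives c₁ = -2, c₂ = 0: w = (-2)·v₁ + (0)·v₂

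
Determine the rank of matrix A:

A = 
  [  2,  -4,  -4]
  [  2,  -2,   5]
Row reduce:
R2 → R2 - (1)·R1
REF = 
  [  2,  -4,  -4]
  [  0,   2,   9]
Pivot columns: 1, 2 → 2 pivots.

rank(A) = 2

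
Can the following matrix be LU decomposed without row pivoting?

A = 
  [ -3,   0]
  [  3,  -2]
Yes.
A[1,1] = -3 ≠ 0, so Gaussian elimination proceeds without a row swap: multiplier ℓ₂₁ = (3)/(-3) = -1, and U[2,2] = -2 - (-1)(0) = -2.
L = 
  [  1,   0]
  [ -1,   1]
U = 
  [ -3,   0]
  [  0,  -2]
Check row 2 of LU: [(-1)(-3), (-1)(0) + (-2)] = [3, -2] = row 2 of A ✓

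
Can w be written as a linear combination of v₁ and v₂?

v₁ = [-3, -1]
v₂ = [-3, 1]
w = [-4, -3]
Yes

Form the augmented matrix and row-reduce:
[v₁|v₂|w] = 
  [ -3,  -3,  -4]
  [ -1,   1,  -3]
R2 → R2 - (1/3)·R1
REF = 
  [  -3,   -3,   -4]
  [   0,    2, -5/3]

No row of the form [0 0 | nonzero], so the system is consistent. Back-substitution gives c₁ = 13/6, c₂ = -5/6: w = (13/6)·v₁ + (-5/6)·v₂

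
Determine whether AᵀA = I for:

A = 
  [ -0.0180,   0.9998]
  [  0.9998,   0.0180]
Yes

AᵀA = 
  [  0.9999,   0]
  [  0,   0.9999]
≈ I (equal to I up to the 4-dp rounding of the entries)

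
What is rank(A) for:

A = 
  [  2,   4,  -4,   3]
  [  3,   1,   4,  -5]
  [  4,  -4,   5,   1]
Row reduce:
R2 → R2 - (3/2)·R1
R3 → R3 - (2)·R1
R3 → R3 - (12/5)·R2
REF = 
  [    2,     4,    -4,     3]
  [    0,    -5,    10, -19/2]
  [    0,     0,   -11,  89/5]
Pivot columns: 1, 2, 3 → 3 pivots.

rank(A) = 3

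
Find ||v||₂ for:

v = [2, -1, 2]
3

||v||₂ = √((2)² + (-1)² + (2)²) = √9 = 3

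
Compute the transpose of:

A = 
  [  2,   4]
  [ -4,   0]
Aᵀ = 
  [  2,  -4]
  [  4,   0]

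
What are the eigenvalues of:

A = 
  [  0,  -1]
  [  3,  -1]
λ = (-1 + i√11)/2, (-1 - i√11)/2  (≈ -0.5 + 1.658i, -0.5 - 1.658i)

tr(A) = -1, det(A) = 3
Characteristic polynomial: λ² - tr(A)λ + det(A) = λ² + λ + 3
λ² + λ + 3 = 0  ⇒  λ = (-1 ± √((1)² - 4·(3)))/2 = (-1 ± √(-11))/2
  = (-1 + i√11)/2,  (-1 - i√11)/2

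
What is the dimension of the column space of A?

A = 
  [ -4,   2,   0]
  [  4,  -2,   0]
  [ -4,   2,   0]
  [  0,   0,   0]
dim(Col(A)) = 1

Row reduce:
R2 → R2 + (1)·R1
R3 → R3 - (1)·R1
REF = 
  [ -4,   2,   0]
  [  0,   0,   0]
  [  0,   0,   0]
  [  0,   0,   0]
Pivot columns: 1 → 1 pivot.
dim(Col(A)) = number of pivot columns = 1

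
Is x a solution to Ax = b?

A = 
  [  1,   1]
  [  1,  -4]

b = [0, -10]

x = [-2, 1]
No

Ax = [-1, -6] ≠ b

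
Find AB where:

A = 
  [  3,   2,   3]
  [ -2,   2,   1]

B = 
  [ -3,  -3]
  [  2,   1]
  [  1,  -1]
AB = 
  [ -2, -10]
  [ 11,   7]

A is 2×3 and B is 3×2, so AB is 2×2. Each entry is (row of A)·(column of B):
AB[1,1] = (3)(-3) + (2)(2) + (3)(1) = -2
AB[1,2] = (3)(-3) + (2)(1) + (3)(-1) = -10
AB[2,1] = (-2)(-3) + (2)(2) + (1)(1) = 11
AB[2,2] = (-2)(-3) + (2)(1) + (1)(-1) = 7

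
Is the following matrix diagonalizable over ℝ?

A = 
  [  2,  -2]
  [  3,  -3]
Yes

tr(A) = -1, det(A) = 0
Characteristic polynomial: λ² - tr(A)λ + det(A) = λ² + λ
λ² + λ = λ(λ + 1)
Eigenvalues: 0, -1
λ=-1: alg. mult. = 1, geom. mult. = 2 - rank(A - (-1)I) = 2 - 1 = 1
λ=0: alg. mult. = 1, geom. mult. = 2 - rank(A - (0)I) = 2 - 1 = 1
Sum of geometric multiplicities equals n, so A has n independent eigenvectors.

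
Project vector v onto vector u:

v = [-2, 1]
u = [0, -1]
v·u = (-2)(0) + (1)(-1) = -1
u·u = (0)² + (-1)² = 1
proj_u(v) = (v·u / u·u) × u = (-1/1) × u = (-1) × u

proj_u(v) = [0, 1]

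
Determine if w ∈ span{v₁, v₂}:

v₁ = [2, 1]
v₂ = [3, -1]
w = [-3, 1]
Yes

Form the augmented matrix and row-reduce:
[v₁|v₂|w] = 
  [  2,   3,  -3]
  [  1,  -1,   1]
R2 → R2 - (1/2)·R1
REF = 
  [   2,    3,   -3]
  [   0, -5/2,  5/2]

No row of the form [0 0 | nonzero], so the system is consistent. Back-substitution gives c₁ = 0, c₂ = -1: w = (0)·v₁ + (-1)·v₂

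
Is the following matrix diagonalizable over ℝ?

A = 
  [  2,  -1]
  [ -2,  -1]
Yes

tr(A) = 1, det(A) = -4
Characteristic polynomial: λ² - tr(A)λ + det(A) = λ² - λ - 4
λ² - λ - 4 = 0  ⇒  λ = (1 ± √((-1)² - 4·(-4)))/2 = (1 ± √(17))/2
  = (1 + √17)/2,  (1 - √17)/2
Eigenvalues: (1 + √17)/2, (1 - √17)/2  (≈ 2.562, -1.562)
The two irrational eigenvalues are distinct (simple), so each has alg. mult. = geom. mult. = 1.
Sum of geometric multiplicities equals n, so A has n independent eigenvectors.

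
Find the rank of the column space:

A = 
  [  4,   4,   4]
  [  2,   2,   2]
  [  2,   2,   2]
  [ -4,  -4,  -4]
Row reduce:
R2 → R2 - (1/2)·R1
R3 → R3 - (1/2)·R1
R4 → R4 + (1)·R1
REF = 
  [  4,   4,   4]
  [  0,   0,   0]
  [  0,   0,   0]
  [  0,   0,   0]
Pivot columns: 1 → 1 pivot.
dim(Col(A)) = number of pivot columns = 1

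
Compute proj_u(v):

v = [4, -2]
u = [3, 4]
v·u = (4)(3) + (-2)(4) = 4
u·u = (3)² + (4)² = 25
proj_u(v) = (v·u / u·u) × u = (4/25) × u

proj_u(v) = [12/25, 16/25]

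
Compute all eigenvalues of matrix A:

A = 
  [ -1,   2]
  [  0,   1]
tr(A) = 0, det(A) = -1
Characteristic polynomial: λ² - tr(A)λ + det(A) = λ² - 1
λ² - 1 = (λ + 1)(λ - 1)

λ = 1, -1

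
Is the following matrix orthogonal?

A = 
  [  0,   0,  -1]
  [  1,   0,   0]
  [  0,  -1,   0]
Yes

AᵀA = 
  [  1,   0,   0]
  [  0,   1,   0]
  [  0,   0,   1]
= I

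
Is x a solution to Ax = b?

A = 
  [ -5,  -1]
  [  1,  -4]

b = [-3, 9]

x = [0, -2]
No

Ax = [2, 8] ≠ b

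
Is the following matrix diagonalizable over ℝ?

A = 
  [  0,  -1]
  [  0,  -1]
Yes

tr(A) = -1, det(A) = 0
Characteristic polynomial: λ² - tr(A)λ + det(A) = λ² + λ
λ² + λ = λ(λ + 1)
Eigenvalues: 0, -1
λ=-1: alg. mult. = 1, geom. mult. = 2 - rank(A - (-1)I) = 2 - 1 = 1
λ=0: alg. mult. = 1, geom. mult. = 2 - rank(A - (0)I) = 2 - 1 = 1
Sum of geometric multiplicities equals n, so A has n independent eigenvectors.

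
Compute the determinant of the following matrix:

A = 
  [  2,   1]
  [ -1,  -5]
-9

For a 2×2 matrix, det = ad - bc = (2)(-5) - (1)(-1) = -9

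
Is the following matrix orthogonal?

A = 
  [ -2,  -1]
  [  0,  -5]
No

AᵀA = 
  [  4,   2]
  [  2,  26]
≠ I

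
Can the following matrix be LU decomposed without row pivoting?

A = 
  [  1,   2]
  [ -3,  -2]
Yes.
A[1,1] = 1 ≠ 0, so Gaussian elimination proceeds without a row swap: multiplier ℓ₂₁ = (-3)/(1) = -3, and U[2,2] = -2 - (-3)(2) = 4.
L = 
  [  1,   0]
  [ -3,   1]
U = 
  [  1,   2]
  [  0,   4]
Check row 2 of LU: [(-3)(1), (-3)(2) + 4] = [-3, -2] = row 2 of A ✓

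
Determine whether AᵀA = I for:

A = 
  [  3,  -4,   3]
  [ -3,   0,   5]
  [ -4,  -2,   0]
No

AᵀA = 
  [ 34,  -4,  -6]
  [ -4,  20, -12]
  [ -6, -12,  34]
≠ I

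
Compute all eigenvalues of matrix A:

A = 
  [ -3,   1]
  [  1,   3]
λ = √10, -√10  (≈ 3.162, -3.162)

tr(A) = 0, det(A) = -10
Characteristic polynomial: λ² - tr(A)λ + det(A) = λ² - 10
λ² - 10 = 0  ⇒  λ = (0 ± √((0)² - 4·(-10)))/2 = (0 ± √(40))/2
  = √10,  -√10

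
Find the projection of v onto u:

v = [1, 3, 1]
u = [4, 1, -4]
v·u = (1)(4) + (3)(1) + (1)(-4) = 3
u·u = (4)² + (1)² + (-4)² = 33
proj_u(v) = (v·u / u·u) × u = (3/33) × u = (1/11) × u

proj_u(v) = [4/11, 1/11, -4/11]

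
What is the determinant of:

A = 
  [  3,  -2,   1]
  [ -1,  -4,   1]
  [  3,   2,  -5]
68

Cofactor expansion along row 1:
det(A) = (3)·((-4)(-5) - (1)(2)) - (-2)·((-1)(-5) - (1)(3)) + (1)·((-1)(2) - (-4)(3))
  = (3)(18) - (-2)(2) + (1)(10)
  = 68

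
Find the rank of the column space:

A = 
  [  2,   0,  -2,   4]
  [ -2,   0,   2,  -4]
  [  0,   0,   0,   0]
Row reduce:
R2 → R2 + (1)·R1
REF = 
  [  2,   0,  -2,   4]
  [  0,   0,   0,   0]
  [  0,   0,   0,   0]
Pivot columns: 1 → 1 pivot.
dim(Col(A)) = number of pivot columns = 1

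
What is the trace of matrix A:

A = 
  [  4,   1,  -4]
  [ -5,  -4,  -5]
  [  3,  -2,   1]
1

tr(A) = 4 + -4 + 1 = 1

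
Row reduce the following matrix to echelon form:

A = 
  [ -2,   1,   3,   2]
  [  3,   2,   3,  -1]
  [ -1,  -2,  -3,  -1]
Row operations:
R2 → R2 + (3/2)·R1
R3 → R3 - (1/2)·R1
R3 → R3 + (5/7)·R2

Resulting echelon form:
REF = 
  [  -2,    1,    3,    2]
  [   0,  7/2, 15/2,    2]
  [   0,    0,  6/7, -4/7]

Rank = 3 (number of non-zero pivot rows).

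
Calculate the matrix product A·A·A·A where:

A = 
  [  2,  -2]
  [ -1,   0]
A^4 = 
  [ 44, -32]
  [-16,  12]

A² = A·A:
A²[1,1] = (2)(2) + (-2)(-1) = 6
A²[1,2] = (2)(-2) + (-2)(0) = -4
A²[2,1] = (-1)(2) + (0)(-1) = -2
A²[2,2] = (-1)(-2) + (0)(0) = 2
A² = 
  [  6,  -4]
  [ -2,   2]

A^3 = A^2·A:
A^3[1,1] = (6)(2) + (-4)(-1) = 16
A^3[1,2] = (6)(-2) + (-4)(0) = -12
A^3[2,1] = (-2)(2) + (2)(-1) = -6
A^3[2,2] = (-2)(-2) + (2)(0) = 4
A^3 = 
  [ 16, -12]
  [ -6,   4]

A^4 = A^3·A:
A^4[1,1] = (16)(2) + (-12)(-1) = 44
A^4[1,2] = (16)(-2) + (-12)(0) = -32
A^4[2,1] = (-6)(2) + (4)(-1) = -16
A^4[2,2] = (-6)(-2) + (4)(0) = 12
A^4 = 
  [ 44, -32]
  [-16,  12]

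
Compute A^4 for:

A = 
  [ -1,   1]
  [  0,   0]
A² = A·A:
A²[1,1] = (-1)(-1) + (1)(0) = 1
A²[1,2] = (-1)(1) + (1)(0) = -1
A²[2,1] = (0)(-1) + (0)(0) = 0
A²[2,2] = (0)(1) + (0)(0) = 0
A² = 
  [  1,  -1]
  [  0,   0]

A^3 = A^2·A:
A^3[1,1] = (1)(-1) + (-1)(0) = -1
A^3[1,2] = (1)(1) + (-1)(0) = 1
A^3[2,1] = (0)(-1) + (0)(0) = 0
A^3[2,2] = (0)(1) + (0)(0) = 0
A^3 = 
  [ -1,   1]
  [  0,   0]

A^4 = A^3·A:
A^4[1,1] = (-1)(-1) + (1)(0) = 1
A^4[1,2] = (-1)(1) + (1)(0) = -1
A^4[2,1] = (0)(-1) + (0)(0) = 0
A^4[2,2] = (0)(1) + (0)(0) = 0
A^4 = 
  [  1,  -1]
  [  0,   0]

Therefore
A^4 = 
  [  1,  -1]
  [  0,   0]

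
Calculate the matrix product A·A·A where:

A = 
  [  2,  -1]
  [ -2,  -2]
A² = A·A:
A²[1,1] = (2)(2) + (-1)(-2) = 6
A²[1,2] = (2)(-1) + (-1)(-2) = 0
A²[2,1] = (-2)(2) + (-2)(-2) = 0
A²[2,2] = (-2)(-1) + (-2)(-2) = 6
A² = 
  [  6,   0]
  [  0,   6]

A^3 = A^2·A:
A^3[1,1] = (6)(2) + (0)(-2) = 12
A^3[1,2] = (6)(-1) + (0)(-2) = -6
A^3[2,1] = (0)(2) + (6)(-2) = -12
A^3[2,2] = (0)(-1) + (6)(-2) = -12
A^3 = 
  [ 12,  -6]
  [-12, -12]

Therefore
A^3 = 
  [ 12,  -6]
  [-12, -12]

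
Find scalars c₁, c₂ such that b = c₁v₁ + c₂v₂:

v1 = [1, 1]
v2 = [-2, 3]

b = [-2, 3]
c1 = 0, c2 = 1

b = 0·v1 + 1·v2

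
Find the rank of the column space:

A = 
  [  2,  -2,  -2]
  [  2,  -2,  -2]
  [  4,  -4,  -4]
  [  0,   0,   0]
Row reduce:
R2 → R2 - (1)·R1
R3 → R3 - (2)·R1
REF = 
  [  2,  -2,  -2]
  [  0,   0,   0]
  [  0,   0,   0]
  [  0,   0,   0]
Pivot columns: 1 → 1 pivot.
dim(Col(A)) = number of pivot columns = 1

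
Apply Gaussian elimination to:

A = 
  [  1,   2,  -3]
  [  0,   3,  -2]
Row operations:
No row operations needed (already in echelon form).

Resulting echelon form:
REF = 
  [  1,   2,  -3]
  [  0,   3,  -2]

Rank = 2 (number of non-zero pivot rows).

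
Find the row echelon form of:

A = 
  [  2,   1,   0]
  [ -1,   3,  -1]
Row operations:
R2 → R2 + (1/2)·R1

Resulting echelon form:
REF = 
  [  2,   1,   0]
  [  0, 7/2,  -1]

Rank = 2 (number of non-zero pivot rows).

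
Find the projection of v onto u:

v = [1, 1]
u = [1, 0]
v·u = (1)(1) + (1)(0) = 1
u·u = (1)² + (0)² = 1
proj_u(v) = (v·u / u·u) × u = (1/1) × u = (1) × u

proj_u(v) = [1, 0]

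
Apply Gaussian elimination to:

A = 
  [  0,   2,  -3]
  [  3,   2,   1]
Row operations:
Swap R1 ↔ R2

Resulting echelon form:
REF = 
  [  3,   2,   1]
  [  0,   2,  -3]

Rank = 2 (number of non-zero pivot rows).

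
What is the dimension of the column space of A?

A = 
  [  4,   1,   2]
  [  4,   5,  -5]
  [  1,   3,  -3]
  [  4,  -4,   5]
Row reduce:
R2 → R2 - (1)·R1
R3 → R3 - (1/4)·R1
R4 → R4 - (1)·R1
R3 → R3 - (11/16)·R2
R4 → R4 + (5/4)·R2
R4 → R4 + (92/21)·R3
REF = 
  [    4,     1,     2]
  [    0,     4,    -7]
  [    0,     0, 21/16]
  [    0,     0,     0]
Pivot columns: 1, 2, 3 → 3 pivots.
dim(Col(A)) = number of pivot columns = 3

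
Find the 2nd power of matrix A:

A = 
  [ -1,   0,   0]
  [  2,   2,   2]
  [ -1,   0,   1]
A² = A·A:
A²[1,1] = (-1)(-1) + (0)(2) + (0)(-1) = 1
A²[1,2] = (-1)(0) + (0)(2) + (0)(0) = 0
A²[1,3] = (-1)(0) + (0)(2) + (0)(1) = 0
A²[2,1] = (2)(-1) + (2)(2) + (2)(-1) = 0
A²[2,2] = (2)(0) + (2)(2) + (2)(0) = 4
A²[2,3] = (2)(0) + (2)(2) + (2)(1) = 6
A²[3,1] = (-1)(-1) + (0)(2) + (1)(-1) = 0
A²[3,2] = (-1)(0) + (0)(2) + (1)(0) = 0
A²[3,3] = (-1)(0) + (0)(2) + (1)(1) = 1
A² = 
  [  1,   0,   0]
  [  0,   4,   6]
  [  0,   0,   1]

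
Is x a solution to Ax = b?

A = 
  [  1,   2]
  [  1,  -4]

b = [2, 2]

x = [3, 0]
No

Ax = [3, 3] ≠ b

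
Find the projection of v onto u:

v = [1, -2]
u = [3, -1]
v·u = (1)(3) + (-2)(-1) = 5
u·u = (3)² + (-1)² = 10
proj_u(v) = (v·u / u·u) × u = (5/10) × u = (1/2) × u

proj_u(v) = [3/2, -1/2]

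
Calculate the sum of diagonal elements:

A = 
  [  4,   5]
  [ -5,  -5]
-1

tr(A) = 4 + -5 = -1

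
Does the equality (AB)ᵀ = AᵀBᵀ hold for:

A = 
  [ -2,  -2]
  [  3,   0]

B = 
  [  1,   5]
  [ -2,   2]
No

(AB)ᵀ = 
  [  2,   3]
  [-14,  15]

AᵀBᵀ = 
  [ 13,  10]
  [ -2,   4]

The two matrices differ, so (AB)ᵀ ≠ AᵀBᵀ in general. The correct identity is (AB)ᵀ = BᵀAᵀ.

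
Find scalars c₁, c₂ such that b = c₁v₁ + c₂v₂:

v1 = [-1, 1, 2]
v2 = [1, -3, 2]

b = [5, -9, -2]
c1 = -3, c2 = 2

b = -3·v1 + 2·v2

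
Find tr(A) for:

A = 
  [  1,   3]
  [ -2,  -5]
-4

tr(A) = 1 + -5 = -4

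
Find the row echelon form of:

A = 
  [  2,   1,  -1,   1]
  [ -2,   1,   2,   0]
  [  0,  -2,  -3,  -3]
Row operations:
R2 → R2 + (1)·R1
R3 → R3 + (1)·R2

Resulting echelon form:
REF = 
  [  2,   1,  -1,   1]
  [  0,   2,   1,   1]
  [  0,   0,  -2,  -2]

Rank = 3 (number of non-zero pivot rows).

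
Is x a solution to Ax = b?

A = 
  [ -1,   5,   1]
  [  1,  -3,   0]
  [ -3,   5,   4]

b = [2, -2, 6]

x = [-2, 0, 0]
Yes

Ax = [2, -2, 6] = b ✓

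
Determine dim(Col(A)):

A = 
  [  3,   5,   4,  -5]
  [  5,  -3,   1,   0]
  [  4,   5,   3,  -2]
Row reduce:
R2 → R2 - (5/3)·R1
R3 → R3 - (4/3)·R1
R3 → R3 - (5/34)·R2
REF = 
  [     3,      5,      4,     -5]
  [     0,  -34/3,  -17/3,   25/3]
  [     0,      0,   -3/2, 117/34]
Pivot columns: 1, 2, 3 → 3 pivots.
dim(Col(A)) = number of pivot columns = 3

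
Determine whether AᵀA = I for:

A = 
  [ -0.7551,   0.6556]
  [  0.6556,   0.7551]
Yes

AᵀA = 
  [  1,   0]
  [  0,   1]
≈ I (equal to I up to the 4-dp rounding of the entries)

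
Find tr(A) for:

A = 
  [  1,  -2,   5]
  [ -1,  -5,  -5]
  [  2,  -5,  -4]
-8

tr(A) = 1 + -5 + -4 = -8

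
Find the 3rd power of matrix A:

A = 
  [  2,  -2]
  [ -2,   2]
A² = A·A:
A²[1,1] = (2)(2) + (-2)(-2) = 8
A²[1,2] = (2)(-2) + (-2)(2) = -8
A²[2,1] = (-2)(2) + (2)(-2) = -8
A²[2,2] = (-2)(-2) + (2)(2) = 8
A² = 
  [  8,  -8]
  [ -8,   8]

A^3 = A^2·A:
A^3[1,1] = (8)(2) + (-8)(-2) = 32
A^3[1,2] = (8)(-2) + (-8)(2) = -32
A^3[2,1] = (-8)(2) + (8)(-2) = -32
A^3[2,2] = (-8)(-2) + (8)(2) = 32
A^3 = 
  [ 32, -32]
  [-32,  32]

Therefore
A^3 = 
  [ 32, -32]
  [-32,  32]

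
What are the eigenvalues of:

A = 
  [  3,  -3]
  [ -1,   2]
λ = (5 + √13)/2, (5 - √13)/2  (≈ 4.303, 0.6972)

tr(A) = 5, det(A) = 3
Characteristic polynomial: λ² - tr(A)λ + det(A) = λ² - 5λ + 3
λ² - 5λ + 3 = 0  ⇒  λ = (5 ± √((-5)² - 4·(3)))/2 = (5 ± √(13))/2
  = (5 + √13)/2,  (5 - √13)/2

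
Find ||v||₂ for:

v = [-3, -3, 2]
4.69

||v||₂ = √((-3)² + (-3)² + (2)²) = √22 = 4.69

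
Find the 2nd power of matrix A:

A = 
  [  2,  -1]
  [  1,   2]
A² = A·A:
A²[1,1] = (2)(2) + (-1)(1) = 3
A²[1,2] = (2)(-1) + (-1)(2) = -4
A²[2,1] = (1)(2) + (2)(1) = 4
A²[2,2] = (1)(-1) + (2)(2) = 3
A² = 
  [  3,  -4]
  [  4,   3]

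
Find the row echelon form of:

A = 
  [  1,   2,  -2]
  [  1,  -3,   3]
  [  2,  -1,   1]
Row operations:
R2 → R2 - (1)·R1
R3 → R3 - (2)·R1
R3 → R3 - (1)·R2

Resulting echelon form:
REF = 
  [  1,   2,  -2]
  [  0,  -5,   5]
  [  0,   0,   0]

Rank = 2 (number of non-zero pivot rows).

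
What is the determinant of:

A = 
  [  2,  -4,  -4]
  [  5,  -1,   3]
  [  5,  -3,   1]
Cofactor expansion along row 1:
det(A) = (2)·((-1)(1) - (3)(-3)) - (-4)·((5)(1) - (3)(5)) + (-4)·((5)(-3) - (-1)(5))
  = (2)(8) - (-4)(-10) + (-4)(-10)
  = 16

det(A) = 16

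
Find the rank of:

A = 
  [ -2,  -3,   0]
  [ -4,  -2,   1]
Row reduce:
R2 → R2 - (2)·R1
REF = 
  [ -2,  -3,   0]
  [  0,   4,   1]
Pivot columns: 1, 2 → 2 pivots.

rank(A) = 2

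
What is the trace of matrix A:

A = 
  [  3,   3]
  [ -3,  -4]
-1

tr(A) = 3 + -4 = -1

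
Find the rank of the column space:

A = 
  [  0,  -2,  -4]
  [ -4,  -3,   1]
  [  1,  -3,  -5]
Row reduce:
Swap R1 ↔ R2
R3 → R3 + (1/4)·R1
R3 → R3 - (15/8)·R2
REF = 
  [  -4,   -3,    1]
  [   0,   -2,   -4]
  [   0,    0, 11/4]
Pivot columns: 1, 2, 3 → 3 pivots.
dim(Col(A)) = number of pivot columns = 3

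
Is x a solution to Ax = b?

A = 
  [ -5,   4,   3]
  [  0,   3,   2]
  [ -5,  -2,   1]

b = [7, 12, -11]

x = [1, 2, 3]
No

Ax = [12, 12, -6] ≠ b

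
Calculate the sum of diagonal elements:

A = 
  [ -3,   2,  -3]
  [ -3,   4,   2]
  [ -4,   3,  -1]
0

tr(A) = -3 + 4 + -1 = 0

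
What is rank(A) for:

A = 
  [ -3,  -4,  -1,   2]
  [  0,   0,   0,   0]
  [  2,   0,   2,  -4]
rank(A) = 2

Row reduce:
R3 → R3 + (2/3)·R1
Swap R2 ↔ R3
REF = 
  [  -3,   -4,   -1,    2]
  [   0, -8/3,  4/3, -8/3]
  [   0,    0,    0,    0]
Pivot columns: 1, 2 → 2 pivots.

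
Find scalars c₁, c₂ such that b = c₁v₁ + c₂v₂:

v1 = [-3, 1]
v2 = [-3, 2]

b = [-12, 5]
c1 = 3, c2 = 1

b = 3·v1 + 1·v2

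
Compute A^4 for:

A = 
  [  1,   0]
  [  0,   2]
A² = A·A:
A²[1,1] = (1)(1) + (0)(0) = 1
A²[1,2] = (1)(0) + (0)(2) = 0
A²[2,1] = (0)(1) + (2)(0) = 0
A²[2,2] = (0)(0) + (2)(2) = 4
A² = 
  [  1,   0]
  [  0,   4]

A^3 = A^2·A:
A^3[1,1] = (1)(1) + (0)(0) = 1
A^3[1,2] = (1)(0) + (0)(2) = 0
A^3[2,1] = (0)(1) + (4)(0) = 0
A^3[2,2] = (0)(0) + (4)(2) = 8
A^3 = 
  [  1,   0]
  [  0,   8]

A^4 = A^3·A:
A^4[1,1] = (1)(1) + (0)(0) = 1
A^4[1,2] = (1)(0) + (0)(2) = 0
A^4[2,1] = (0)(1) + (8)(0) = 0
A^4[2,2] = (0)(0) + (8)(2) = 16
A^4 = 
  [  1,   0]
  [  0,  16]

Therefore
A^4 = 
  [  1,   0]
  [  0,  16]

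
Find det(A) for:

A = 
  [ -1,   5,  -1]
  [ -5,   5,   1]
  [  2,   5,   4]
130

Cofactor expansion along row 1:
det(A) = (-1)·((5)(4) - (1)(5)) - (5)·((-5)(4) - (1)(2)) + (-1)·((-5)(5) - (5)(2))
  = (-1)(15) - (5)(-22) + (-1)(-35)
  = 130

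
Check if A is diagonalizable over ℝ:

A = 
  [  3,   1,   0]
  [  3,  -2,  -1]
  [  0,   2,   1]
Yes

Characteristic polynomial: det(λI - A) = λ³ - 2λ² - 6λ + 3
By the rational root theorem any rational root is an integer dividing 3; none of those is a root, so p(λ) has no rational roots and hence (being an irreducible cubic) no repeated roots.
Discriminant of the cubic: Δ = 1509
Δ > 0 ⇒ three distinct real eigenvalues: λ ≈ -1.925, 0.4481, 3.477
Three distinct real eigenvalues, so A has 3 independent eigenvectors.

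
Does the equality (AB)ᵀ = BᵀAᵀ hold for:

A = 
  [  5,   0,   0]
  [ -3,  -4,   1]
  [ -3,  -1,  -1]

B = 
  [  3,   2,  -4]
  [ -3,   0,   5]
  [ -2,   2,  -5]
Yes

(AB)ᵀ = 
  [ 15,   1,  -4]
  [ 10,  -4,  -8]
  [-20, -13,  12]

BᵀAᵀ = 
  [ 15,   1,  -4]
  [ 10,  -4,  -8]
  [-20, -13,  12]

Both sides are equal — this is the standard identity (AB)ᵀ = BᵀAᵀ, which holds for all A, B.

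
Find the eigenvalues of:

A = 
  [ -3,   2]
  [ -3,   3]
tr(A) = 0, det(A) = -3
Characteristic polynomial: λ² - tr(A)λ + det(A) = λ² - 3
λ² - 3 = 0  ⇒  λ = (0 ± √((0)² - 4·(-3)))/2 = (0 ± √(12))/2
  = √3,  -√3

λ = √3, -√3  (≈ 1.732, -1.732)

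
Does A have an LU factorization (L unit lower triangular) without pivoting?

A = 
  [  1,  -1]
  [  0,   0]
Yes.
A[1,1] = 1 ≠ 0, so Gaussian elimination proceeds without a row swap: multiplier ℓ₂₁ = (0)/(1) = 0, and U[2,2] = 0 - (0)(-1) = 0.
L = 
  [  1,   0]
  [  0,   1]
U = 
  [  1,  -1]
  [  0,   0]
Check row 2 of LU: [(0)(1), (0)(-1) + 0] = [0, 0] = row 2 of A ✓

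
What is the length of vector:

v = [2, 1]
2.236

||v||₂ = √((2)² + (1)²) = √5 = 2.236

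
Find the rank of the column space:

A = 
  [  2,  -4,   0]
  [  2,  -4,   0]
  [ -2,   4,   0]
Row reduce:
R2 → R2 - (1)·R1
R3 → R3 + (1)·R1
REF = 
  [  2,  -4,   0]
  [  0,   0,   0]
  [  0,   0,   0]
Pivot columns: 1 → 1 pivot.
dim(Col(A)) = number of pivot columns = 1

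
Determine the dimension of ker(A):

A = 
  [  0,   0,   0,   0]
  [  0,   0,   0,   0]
nullity(A) = 4

Row reduce:
(no row operations needed)
REF = 
  [  0,   0,   0,   0]
  [  0,   0,   0,   0]
Pivot columns: none → 0 pivots.
rank(A) = 0, so nullity(A) = 4 - 0 = 4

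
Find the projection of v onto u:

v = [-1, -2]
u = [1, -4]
proj_u(v) = [7/17, -28/17]

v·u = (-1)(1) + (-2)(-4) = 7
u·u = (1)² + (-4)² = 17
proj_u(v) = (v·u / u·u) × u = (7/17) × u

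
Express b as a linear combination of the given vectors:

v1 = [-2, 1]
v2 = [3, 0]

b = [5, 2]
c1 = 2, c2 = 3

b = 2·v1 + 3·v2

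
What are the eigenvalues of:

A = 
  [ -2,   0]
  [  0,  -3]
λ = -2, -3

tr(A) = -5, det(A) = 6
Characteristic polynomial: λ² - tr(A)λ + det(A) = λ² + 5λ + 6
λ² + 5λ + 6 = (λ + 3)(λ + 2)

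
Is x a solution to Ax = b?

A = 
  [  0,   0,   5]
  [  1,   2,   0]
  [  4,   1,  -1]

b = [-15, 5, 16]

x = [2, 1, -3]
No

Ax = [-15, 4, 12] ≠ b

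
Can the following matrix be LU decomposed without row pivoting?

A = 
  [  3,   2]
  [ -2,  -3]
Yes.
A[1,1] = 3 ≠ 0, so Gaussian elimination proceeds without a row swap: multiplier ℓ₂₁ = (-2)/(3) = -2/3, and U[2,2] = -3 - (-2/3)(2) = -5/3.
L = 
  [   1,    0]
  [-2/3,    1]
U = 
  [   3,    2]
  [   0, -5/3]
Check row 2 of LU: [(-2/3)(3), (-2/3)(2) + (-5/3)] = [-2, -3] = row 2 of A ✓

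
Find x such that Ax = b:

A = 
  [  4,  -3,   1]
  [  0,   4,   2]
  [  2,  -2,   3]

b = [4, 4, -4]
Row reduce the augmented matrix [A|b]:
R3 → R3 - (1/2)·R1
R3 → R3 + (1/8)·R2
REF = 
  [    4,    -3,     1,     4]
  [    0,     4,     2,     4]
  [    0,     0,  11/4, -11/2]

Back-substitution:
x₃ = (-11/2) / (11/4) = -2
x₂ = (4 - (2)(-2)) / 4 = 2
x₁ = (4 - (-3)(2) - (1)(-2)) / 4 = 3

x = [3, 2, -2]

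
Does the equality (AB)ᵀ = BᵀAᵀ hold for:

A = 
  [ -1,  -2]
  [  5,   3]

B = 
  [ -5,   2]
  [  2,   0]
Yes

(AB)ᵀ = 
  [  1, -19]
  [ -2,  10]

BᵀAᵀ = 
  [  1, -19]
  [ -2,  10]

Both sides are equal — this is the standard identity (AB)ᵀ = BᵀAᵀ, which holds for all A, B.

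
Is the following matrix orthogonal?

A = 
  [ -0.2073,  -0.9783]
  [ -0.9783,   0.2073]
Yes

AᵀA = 
  [  1,   0]
  [  0,   1]
≈ I (equal to I up to the 4-dp rounding of the entries)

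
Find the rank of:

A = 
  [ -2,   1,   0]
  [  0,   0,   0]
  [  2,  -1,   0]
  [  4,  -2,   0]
Row reduce:
R3 → R3 + (1)·R1
R4 → R4 + (2)·R1
REF = 
  [ -2,   1,   0]
  [  0,   0,   0]
  [  0,   0,   0]
  [  0,   0,   0]
Pivot columns: 1 → 1 pivot.

rank(A) = 1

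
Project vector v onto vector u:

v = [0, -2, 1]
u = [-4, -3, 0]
v·u = (0)(-4) + (-2)(-3) + (1)(0) = 6
u·u = (-4)² + (-3)² + (0)² = 25
proj_u(v) = (v·u / u·u) × u = (6/25) × u

proj_u(v) = [-24/25, -18/25, 0]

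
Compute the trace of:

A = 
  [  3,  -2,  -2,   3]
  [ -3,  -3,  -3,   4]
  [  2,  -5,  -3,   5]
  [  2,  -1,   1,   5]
2

tr(A) = 3 + -3 + -3 + 5 = 2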